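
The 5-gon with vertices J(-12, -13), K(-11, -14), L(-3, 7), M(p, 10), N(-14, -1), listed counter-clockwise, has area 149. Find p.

-14

Write out the shoelace sum; only the two edges meeting at M involve p:
2·Area = [((-3)·10 − p·7) + (p·(-1) − (-14)·10)] + 76
       = -8·p + 186 = 298
⇒ p = -14.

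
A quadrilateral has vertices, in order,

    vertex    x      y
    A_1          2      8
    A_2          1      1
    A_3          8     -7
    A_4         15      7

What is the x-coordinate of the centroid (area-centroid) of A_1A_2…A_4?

892/123

Apply the shoelace (surveyor's) formula. First the cross-terms c_i = x_i·y_{i+1} − x_{i+1}·y_i:
  -6, -15, 161, 106  ⇒  2A = 246, A = 123.
Then Σ (x_i + x_{i+1})·c_i = 5352, so x̄ = 5352 / (6·123) = 892/123.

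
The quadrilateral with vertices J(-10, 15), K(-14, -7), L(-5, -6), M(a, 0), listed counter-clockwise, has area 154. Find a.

Write out the shoelace sum; only the two edges meeting at M involve a:
2·Area = [((-5)·0 − a·(-6)) + (a·15 − (-10)·0)] + 329
       = 21·a + 329 = 308
⇒ a = -1.

-1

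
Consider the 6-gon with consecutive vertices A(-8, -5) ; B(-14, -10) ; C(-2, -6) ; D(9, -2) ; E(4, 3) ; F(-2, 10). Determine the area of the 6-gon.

151.5

Apply the shoelace formula: 2A = Σ (x_i·y_{i+1} − x_{i+1}·y_i), indices taken mod 6.
Σ = (10) + (64) + (58) + (35) + (46) + (90) = 303
Area = |Σ|/2 = 151.5.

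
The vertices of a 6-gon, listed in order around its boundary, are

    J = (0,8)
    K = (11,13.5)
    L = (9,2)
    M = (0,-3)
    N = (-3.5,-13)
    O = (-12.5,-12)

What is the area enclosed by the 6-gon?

Apply the shoelace formula: 2A = Σ (x_i·y_{i+1} − x_{i+1}·y_i), indices taken mod 6.
Cross-terms: -88, -99.5, -27, -10.5, -120.5, -100  ⇒  Σ = -445.5
Area = |Σ|/2 = 222.75.

222.75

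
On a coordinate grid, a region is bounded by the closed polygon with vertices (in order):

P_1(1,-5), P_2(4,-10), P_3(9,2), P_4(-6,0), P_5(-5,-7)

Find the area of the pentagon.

Apply Gauss's area formula: 2A = Σ (x_i·y_{i+1} − x_{i+1}·y_i), indices taken mod 5.
P_1→P_2: (1)(-10) − (4)(-5) = 10
P_2→P_3: (4)(2) − (9)(-10) = 98
P_3→P_4: (9)(0) − (-6)(2) = 12
P_4→P_5: (-6)(-7) − (-5)(0) = 42
P_5→P_1: (-5)(-5) − (1)(-7) = 32
Σ = 194
Area = |Σ|/2 = 97.

97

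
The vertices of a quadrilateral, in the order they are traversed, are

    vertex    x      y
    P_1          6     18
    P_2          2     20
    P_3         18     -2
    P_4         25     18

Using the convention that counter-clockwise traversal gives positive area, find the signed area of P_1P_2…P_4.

218

Apply the shoelace formula: 2A = Σ (x_i·y_{i+1} − x_{i+1}·y_i), indices taken mod 4.
P_1→P_2: (6)(20) − (2)(18) = 84
P_2→P_3: (2)(-2) − (18)(20) = -364
P_3→P_4: (18)(18) − (25)(-2) = 374
P_4→P_1: (25)(18) − (6)(18) = 342
Σ = 436
Signed area = Σ/2 = 218 (positive ⇒ counter-clockwise traversal).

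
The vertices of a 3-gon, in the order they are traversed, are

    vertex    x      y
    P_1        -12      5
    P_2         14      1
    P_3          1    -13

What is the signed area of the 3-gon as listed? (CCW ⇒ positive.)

-208

Σ = (-82) + (-183) + (-151) = -416
Signed area = Σ/2 = -208 (negative ⇒ clockwise traversal).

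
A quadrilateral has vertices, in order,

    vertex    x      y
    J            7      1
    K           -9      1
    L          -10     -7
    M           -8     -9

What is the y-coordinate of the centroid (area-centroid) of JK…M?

-695/267

Apply the surveyor's formula. First the cross-terms c_i = x_i·y_{i+1} − x_{i+1}·y_i:
  16, 73, 34, 55  ⇒  2A = 178, A = 89.
Then Σ (y_i + y_{i+1})·c_i = -1390, so ȳ = -1390 / (6·89) = -695/267.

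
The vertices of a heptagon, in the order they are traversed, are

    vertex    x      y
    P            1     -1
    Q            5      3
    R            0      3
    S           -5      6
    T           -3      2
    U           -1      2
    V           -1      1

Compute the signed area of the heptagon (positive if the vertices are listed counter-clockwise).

Apply the shoelace formula: 2A = Σ (x_i·y_{i+1} − x_{i+1}·y_i), indices taken mod 7.
Σ = (8) + (15) + (15) + (8) + (-4) + (1) + (0) = 43
Signed area = Σ/2 = 21.5 (positive ⇒ counter-clockwise traversal).

21.5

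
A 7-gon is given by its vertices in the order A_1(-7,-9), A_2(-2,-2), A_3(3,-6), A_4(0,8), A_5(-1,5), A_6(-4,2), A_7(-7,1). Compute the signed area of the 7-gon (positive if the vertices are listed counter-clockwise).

A_1→A_2: (-7)(-2) − (-2)(-9) = -4
A_2→A_3: (-2)(-6) − (3)(-2) = 18
A_3→A_4: (3)(8) − (0)(-6) = 24
A_4→A_5: (0)(5) − (-1)(8) = 8
A_5→A_6: (-1)(2) − (-4)(5) = 18
A_6→A_7: (-4)(1) − (-7)(2) = 10
A_7→A_1: (-7)(-9) − (-7)(1) = 70
Σ = 144
Signed area = Σ/2 = 72 (positive ⇒ counter-clockwise traversal).

72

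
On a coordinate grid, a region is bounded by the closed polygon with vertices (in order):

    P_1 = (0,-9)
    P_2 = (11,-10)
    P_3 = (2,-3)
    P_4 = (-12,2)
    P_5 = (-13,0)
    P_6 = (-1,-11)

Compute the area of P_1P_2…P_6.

Σ = (99) + (-13) + (-32) + (26) + (143) + (9) = 232
Area = |Σ|/2 = 116.

116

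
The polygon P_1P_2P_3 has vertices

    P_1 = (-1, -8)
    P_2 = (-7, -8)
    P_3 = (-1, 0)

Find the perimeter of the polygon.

24

|P_1P_2| = √((-6)² + (0)²) = √36 = 6
|P_2P_3| = √((6)² + (8)²) = √100 = 10
|P_3P_1| = √((0)² + (-8)²) = √64 = 8
Perimeter = 6 + 10 + 8 = 24.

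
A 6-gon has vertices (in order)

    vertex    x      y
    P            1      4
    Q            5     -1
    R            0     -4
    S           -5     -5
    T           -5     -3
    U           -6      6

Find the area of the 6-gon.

Apply the shoelace (surveyor's) formula: 2A = Σ (x_i·y_{i+1} − x_{i+1}·y_i), indices taken mod 6.
Cross-terms: -21, -20, -20, -10, -48, -30  ⇒  Σ = -149
Area = |Σ|/2 = 74.5.

74.5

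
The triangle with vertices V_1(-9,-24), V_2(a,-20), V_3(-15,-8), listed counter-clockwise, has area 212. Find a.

The doubled signed area Σ (x_i y_{i+1} − x_{i+1} y_i) is linear in a.
With a=0 it equals 168; the coefficient of a is 16 (from the two edges through V_2).
So 16·a + 168 = 2·212 = 424 ⇒ a = 16.

16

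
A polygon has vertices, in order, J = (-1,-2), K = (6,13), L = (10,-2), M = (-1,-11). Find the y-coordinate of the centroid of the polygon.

Apply the surveyor's formula. First the cross-terms c_i = x_i·y_{i+1} − x_{i+1}·y_i:
  -1, -142, -112, -9  ⇒  2A = -264, A = -132.
Then Σ (y_i + y_{i+1})·c_i = 0, so ȳ = 0 / (6·(-132)) = 0.

0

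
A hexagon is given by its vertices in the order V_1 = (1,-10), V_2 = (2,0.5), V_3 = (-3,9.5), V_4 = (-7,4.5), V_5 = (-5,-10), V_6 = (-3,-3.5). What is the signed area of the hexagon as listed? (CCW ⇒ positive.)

103.75

Apply the surveyor's formula: 2A = Σ (x_i·y_{i+1} − x_{i+1}·y_i), indices taken mod 6.
Σ = (20.5) + (20.5) + (53) + (92.5) + (-12.5) + (33.5) = 207.5
Signed area = Σ/2 = 103.75 (positive ⇒ counter-clockwise traversal).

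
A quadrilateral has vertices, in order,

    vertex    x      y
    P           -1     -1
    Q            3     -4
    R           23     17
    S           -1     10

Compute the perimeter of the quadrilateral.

|PQ| = √((4)² + (-3)²) = √25 = 5
|QR| = √((20)² + (21)²) = √841 = 29
|RS| = √((-24)² + (-7)²) = √625 = 25
|SP| = √((0)² + (-11)²) = √121 = 11
Perimeter = 5 + 29 + 25 + 11 = 70.

70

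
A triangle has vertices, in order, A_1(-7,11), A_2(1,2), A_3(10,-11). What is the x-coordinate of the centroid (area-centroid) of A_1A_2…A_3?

4/3

Apply Gauss's area formula. First the cross-terms c_i = x_i·y_{i+1} − x_{i+1}·y_i:
  -25, -31, 33  ⇒  2A = -23, A = -11.5.
Then Σ (x_i + x_{i+1})·c_i = -92, so x̄ = -92 / (6·(-11.5)) = 4/3.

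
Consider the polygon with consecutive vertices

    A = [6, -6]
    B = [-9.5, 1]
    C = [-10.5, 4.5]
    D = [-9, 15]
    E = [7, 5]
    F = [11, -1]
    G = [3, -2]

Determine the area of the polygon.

Σ = (-51) + (-32.25) + (-117) + (-150) + (-62) + (-19) + (-6) = -437.25
Area = |Σ|/2 = 218.625.

218.625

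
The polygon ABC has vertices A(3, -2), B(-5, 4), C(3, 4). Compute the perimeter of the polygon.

|AB| = √((-8)² + (6)²) = √100 = 10
|BC| = √((8)² + (0)²) = √64 = 8
|CA| = √((0)² + (-6)²) = √36 = 6
Perimeter = 10 + 8 + 6 = 24.

24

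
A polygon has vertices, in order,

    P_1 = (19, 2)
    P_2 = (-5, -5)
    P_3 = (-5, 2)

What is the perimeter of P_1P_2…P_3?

|P_1P_2| = √((-24)² + (-7)²) = √625 = 25
|P_2P_3| = √((0)² + (7)²) = √49 = 7
|P_3P_1| = √((24)² + (0)²) = √576 = 24
Perimeter = 25 + 7 + 24 = 56.

56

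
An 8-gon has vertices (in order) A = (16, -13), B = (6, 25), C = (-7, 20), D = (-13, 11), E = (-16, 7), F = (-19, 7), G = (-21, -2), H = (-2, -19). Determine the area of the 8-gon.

Σ = (478) + (295) + (183) + (85) + (21) + (185) + (395) + (330) = 1972
Area = |Σ|/2 = 986.

986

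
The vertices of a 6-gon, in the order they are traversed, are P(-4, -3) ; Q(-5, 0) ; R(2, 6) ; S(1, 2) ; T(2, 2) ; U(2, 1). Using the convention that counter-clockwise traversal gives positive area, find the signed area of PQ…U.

Σ = (-15) + (-30) + (-2) + (-2) + (-2) + (-2) = -53
Signed area = Σ/2 = -26.5 (negative ⇒ clockwise traversal).

-26.5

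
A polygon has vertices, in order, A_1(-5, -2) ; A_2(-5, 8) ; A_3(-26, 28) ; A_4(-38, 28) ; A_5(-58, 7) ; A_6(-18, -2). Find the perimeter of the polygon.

134

|A_1A_2| = √((0)² + (10)²) = √100 = 10
|A_2A_3| = √((-21)² + (20)²) = √841 = 29
|A_3A_4| = √((-12)² + (0)²) = √144 = 12
|A_4A_5| = √((-20)² + (-21)²) = √841 = 29
|A_5A_6| = √((40)² + (-9)²) = √1681 = 41
|A_6A_1| = √((13)² + (0)²) = √169 = 13
Perimeter = 10 + 29 + 12 + 29 + 41 + 13 = 134.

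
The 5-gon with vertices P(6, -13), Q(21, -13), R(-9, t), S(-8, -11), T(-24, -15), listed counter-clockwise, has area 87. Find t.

-9

The doubled signed area Σ (x_i y_{i+1} − x_{i+1} y_i) is linear in t.
With t=0 it equals 435; the coefficient of t is 29 (from the two edges through R).
So 29·t + 435 = 2·87 = 174 ⇒ t = -9.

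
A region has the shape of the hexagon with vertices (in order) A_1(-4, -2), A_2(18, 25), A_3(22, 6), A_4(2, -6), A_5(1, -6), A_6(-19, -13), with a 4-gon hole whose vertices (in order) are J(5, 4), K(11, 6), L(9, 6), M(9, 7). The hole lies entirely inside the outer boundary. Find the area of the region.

394.5

Outer boundary:
Σ = (-64) + (-442) + (-144) + (-6) + (-127) + (-14) = -797
Area = |Σ|/2 = 398.5.
Hole:
Apply the shoelace formula: 2A = Σ (x_i·y_{i+1} − x_{i+1}·y_i), indices taken mod 4.
Σ = (-14) + (12) + (9) + (1) = 8
Area = |Σ|/2 = 4.
Net area = 398.5 − 4 = 394.5.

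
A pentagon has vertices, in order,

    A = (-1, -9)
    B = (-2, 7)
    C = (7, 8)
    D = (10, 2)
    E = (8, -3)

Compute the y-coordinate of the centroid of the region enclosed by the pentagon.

Apply the shoelace formula. First the cross-terms c_i = x_i·y_{i+1} − x_{i+1}·y_i:
  -25, -65, -66, -46, -75  ⇒  2A = -277, A = -138.5.
Then Σ (y_i + y_{i+1})·c_i = -639, so ȳ = -639 / (6·(-138.5)) = 213/277.

213/277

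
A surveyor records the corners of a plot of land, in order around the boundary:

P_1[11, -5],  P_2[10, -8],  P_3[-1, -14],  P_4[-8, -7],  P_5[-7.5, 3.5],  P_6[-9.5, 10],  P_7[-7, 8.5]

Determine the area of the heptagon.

241.25

Apply the shoelace formula: 2A = Σ (x_i·y_{i+1} − x_{i+1}·y_i), indices taken mod 7.
P_1→P_2: (11)(-8) − (10)(-5) = -38
P_2→P_3: (10)(-14) − (-1)(-8) = -148
P_3→P_4: (-1)(-7) − (-8)(-14) = -105
P_4→P_5: (-8)(3.5) − (-7.5)(-7) = -80.5
P_5→P_6: (-7.5)(10) − (-9.5)(3.5) = -41.75
P_6→P_7: (-9.5)(8.5) − (-7)(10) = -10.75
P_7→P_1: (-7)(-5) − (11)(8.5) = -58.5
Σ = -482.5
Area = |Σ|/2 = 241.25.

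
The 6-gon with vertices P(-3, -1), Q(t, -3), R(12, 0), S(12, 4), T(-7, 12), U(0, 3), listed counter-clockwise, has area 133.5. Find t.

Write out the shoelace sum; only the two edges meeting at Q involve t:
2·Area = [((-3)·(-3) − t·(-1)) + (t·0 − 12·(-3))] + 208
       = 1·t + 253 = 267
⇒ t = 14.

14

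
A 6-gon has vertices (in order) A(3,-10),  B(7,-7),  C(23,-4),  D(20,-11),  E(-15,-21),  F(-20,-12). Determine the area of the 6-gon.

Apply Gauss's area formula: 2A = Σ (x_i·y_{i+1} − x_{i+1}·y_i), indices taken mod 6.
Σ = (49) + (133) + (-173) + (-585) + (-240) + (236) = -580
Area = |Σ|/2 = 290.

290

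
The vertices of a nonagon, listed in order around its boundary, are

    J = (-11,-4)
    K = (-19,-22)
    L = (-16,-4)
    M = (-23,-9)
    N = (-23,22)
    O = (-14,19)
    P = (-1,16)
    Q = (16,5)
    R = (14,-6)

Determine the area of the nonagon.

Apply the surveyor's formula: 2A = Σ (x_i·y_{i+1} − x_{i+1}·y_i), indices taken mod 9.
Σ = (166) + (-276) + (52) + (-713) + (-129) + (-205) + (-261) + (-166) + (-122) = -1654
Area = |Σ|/2 = 827.

827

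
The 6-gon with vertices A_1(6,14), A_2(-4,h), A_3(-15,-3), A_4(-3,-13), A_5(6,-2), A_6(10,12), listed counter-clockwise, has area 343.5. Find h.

9

Write out the shoelace sum; only the two edges meeting at A_2 involve h:
2·Area = [(6·h − (-4)·14) + ((-4)·(-3) − (-15)·h)] + 430
       = 21·h + 498 = 687
⇒ h = 9.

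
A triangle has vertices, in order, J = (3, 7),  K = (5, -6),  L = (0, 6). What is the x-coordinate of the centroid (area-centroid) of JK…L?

8/3

Apply the surveyor's formula. First the cross-terms c_i = x_i·y_{i+1} − x_{i+1}·y_i:
  -53, 30, -18  ⇒  2A = -41, A = -20.5.
Then Σ (x_i + x_{i+1})·c_i = -328, so x̄ = -328 / (6·(-20.5)) = 8/3.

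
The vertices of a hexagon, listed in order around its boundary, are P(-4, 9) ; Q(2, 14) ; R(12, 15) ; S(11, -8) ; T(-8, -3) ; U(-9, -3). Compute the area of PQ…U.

Apply the shoelace formula: 2A = Σ (x_i·y_{i+1} − x_{i+1}·y_i), indices taken mod 6.
Σ = (-74) + (-138) + (-261) + (-97) + (-3) + (-93) = -666
Area = |Σ|/2 = 333.

333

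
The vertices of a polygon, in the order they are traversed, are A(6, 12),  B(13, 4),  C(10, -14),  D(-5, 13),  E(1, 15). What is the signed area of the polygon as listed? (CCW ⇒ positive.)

-230

Apply the shoelace formula: 2A = Σ (x_i·y_{i+1} − x_{i+1}·y_i), indices taken mod 5.
Σ = (-132) + (-222) + (60) + (-88) + (-78) = -460
Signed area = Σ/2 = -230 (negative ⇒ clockwise traversal).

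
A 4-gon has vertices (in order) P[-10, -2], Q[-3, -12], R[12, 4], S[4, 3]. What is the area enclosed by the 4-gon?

144

Apply Gauss's area formula: 2A = Σ (x_i·y_{i+1} − x_{i+1}·y_i), indices taken mod 4.
Σ = (114) + (132) + (20) + (22) = 288
Area = |Σ|/2 = 144.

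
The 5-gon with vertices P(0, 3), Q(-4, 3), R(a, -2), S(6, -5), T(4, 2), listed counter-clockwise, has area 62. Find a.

The doubled signed area Σ (x_i y_{i+1} − x_{i+1} y_i) is linear in a.
With a=0 it equals 76; the coefficient of a is -8 (from the two edges through R).
So -8·a + 76 = 2·62 = 124 ⇒ a = -6.

-6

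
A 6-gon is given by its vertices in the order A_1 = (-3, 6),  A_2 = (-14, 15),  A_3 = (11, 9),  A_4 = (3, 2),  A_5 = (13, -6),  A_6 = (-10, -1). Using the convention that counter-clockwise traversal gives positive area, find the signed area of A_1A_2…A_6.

-218.5

Σ = (39) + (-291) + (-5) + (-44) + (-73) + (-63) = -437
Signed area = Σ/2 = -218.5 (negative ⇒ clockwise traversal).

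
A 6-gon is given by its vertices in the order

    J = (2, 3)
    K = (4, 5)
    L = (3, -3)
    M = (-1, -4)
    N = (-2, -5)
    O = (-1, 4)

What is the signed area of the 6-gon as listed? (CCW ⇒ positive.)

-35.5

Apply the shoelace formula: 2A = Σ (x_i·y_{i+1} − x_{i+1}·y_i), indices taken mod 6.
Cross-terms: -2, -27, -15, -3, -13, -11  ⇒  Σ = -71
Signed area = Σ/2 = -35.5 (negative ⇒ clockwise traversal).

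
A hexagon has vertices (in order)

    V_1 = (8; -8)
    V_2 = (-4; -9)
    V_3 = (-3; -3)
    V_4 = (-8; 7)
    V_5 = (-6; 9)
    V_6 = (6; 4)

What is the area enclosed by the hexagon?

Apply the shoelace formula: 2A = Σ (x_i·y_{i+1} − x_{i+1}·y_i), indices taken mod 6.
Σ = (-104) + (-15) + (-45) + (-30) + (-78) + (-80) = -352
Area = |Σ|/2 = 176.

176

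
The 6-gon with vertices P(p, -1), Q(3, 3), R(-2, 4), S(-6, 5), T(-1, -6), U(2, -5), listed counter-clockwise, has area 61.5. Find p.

4

Write out the shoelace sum; only the two edges meeting at P involve p:
2·Area = [(2·(-1) − p·(-5)) + (p·3 − 3·(-1))] + 90
       = 8·p + 91 = 123
⇒ p = 4.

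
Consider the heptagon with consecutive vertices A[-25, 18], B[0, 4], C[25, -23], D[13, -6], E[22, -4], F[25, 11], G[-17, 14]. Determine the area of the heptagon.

Apply the shoelace formula: 2A = Σ (x_i·y_{i+1} − x_{i+1}·y_i), indices taken mod 7.
Cross-terms: -100, -100, 149, 80, 342, 537, 44  ⇒  Σ = 952
Area = |Σ|/2 = 476.

476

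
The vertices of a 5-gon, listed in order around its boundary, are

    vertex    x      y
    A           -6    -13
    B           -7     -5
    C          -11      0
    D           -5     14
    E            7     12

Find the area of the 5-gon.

223.5

Apply the shoelace formula: 2A = Σ (x_i·y_{i+1} − x_{i+1}·y_i), indices taken mod 5.
A→B: (-6)(-5) − (-7)(-13) = -61
B→C: (-7)(0) − (-11)(-5) = -55
C→D: (-11)(14) − (-5)(0) = -154
D→E: (-5)(12) − (7)(14) = -158
E→A: (7)(-13) − (-6)(12) = -19
Σ = -447
Area = |Σ|/2 = 223.5.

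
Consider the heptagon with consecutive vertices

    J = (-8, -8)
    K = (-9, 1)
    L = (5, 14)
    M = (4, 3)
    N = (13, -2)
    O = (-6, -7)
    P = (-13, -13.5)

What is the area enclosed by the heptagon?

208

Apply the surveyor's formula: 2A = Σ (x_i·y_{i+1} − x_{i+1}·y_i), indices taken mod 7.
Σ = (-80) + (-131) + (-41) + (-47) + (-103) + (-10) + (-4) = -416
Area = |Σ|/2 = 208.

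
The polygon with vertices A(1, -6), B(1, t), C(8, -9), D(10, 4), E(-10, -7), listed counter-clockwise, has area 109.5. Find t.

-9

The doubled signed area Σ (x_i y_{i+1} − x_{i+1} y_i) is linear in t.
With t=0 it equals 156; the coefficient of t is -7 (from the two edges through B).
So -7·t + 156 = 2·109.5 = 219 ⇒ t = -9.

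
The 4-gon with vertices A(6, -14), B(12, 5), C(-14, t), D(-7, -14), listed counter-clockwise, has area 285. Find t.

-4

The doubled signed area Σ (x_i y_{i+1} − x_{i+1} y_i) is linear in t.
With t=0 it equals 646; the coefficient of t is 19 (from the two edges through C).
So 19·t + 646 = 2·285 = 570 ⇒ t = -4.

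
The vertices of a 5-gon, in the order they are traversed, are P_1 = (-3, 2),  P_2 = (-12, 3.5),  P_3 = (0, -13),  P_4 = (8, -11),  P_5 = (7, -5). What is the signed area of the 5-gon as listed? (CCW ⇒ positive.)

154.75

Σ = (13.5) + (156) + (104) + (37) + (-1) = 309.5
Signed area = Σ/2 = 154.75 (positive ⇒ counter-clockwise traversal).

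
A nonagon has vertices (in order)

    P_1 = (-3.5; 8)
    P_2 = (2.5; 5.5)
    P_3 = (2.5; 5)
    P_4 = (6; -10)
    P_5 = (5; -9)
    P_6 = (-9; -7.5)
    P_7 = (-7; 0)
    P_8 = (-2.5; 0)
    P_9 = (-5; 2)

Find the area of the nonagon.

Σ = (-39.25) + (-1.25) + (-55) + (-4) + (-118.5) + (-52.5) + (0) + (-5) + (-33) = -308.5
Area = |Σ|/2 = 154.25.

154.25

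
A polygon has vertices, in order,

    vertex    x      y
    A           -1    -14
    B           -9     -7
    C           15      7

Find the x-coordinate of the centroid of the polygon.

5/3

Apply Gauss's area formula. First the cross-terms c_i = x_i·y_{i+1} − x_{i+1}·y_i:
  -119, 42, -203  ⇒  2A = -280, A = -140.
Then Σ (x_i + x_{i+1})·c_i = -1400, so x̄ = -1400 / (6·(-140)) = 5/3.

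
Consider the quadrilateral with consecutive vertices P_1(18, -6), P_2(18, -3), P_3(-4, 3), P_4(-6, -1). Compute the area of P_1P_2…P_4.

Apply the surveyor's formula: 2A = Σ (x_i·y_{i+1} − x_{i+1}·y_i), indices taken mod 4.
P_1→P_2: (18)(-3) − (18)(-6) = 54
P_2→P_3: (18)(3) − (-4)(-3) = 42
P_3→P_4: (-4)(-1) − (-6)(3) = 22
P_4→P_1: (-6)(-6) − (18)(-1) = 54
Σ = 172
Area = |Σ|/2 = 86.

86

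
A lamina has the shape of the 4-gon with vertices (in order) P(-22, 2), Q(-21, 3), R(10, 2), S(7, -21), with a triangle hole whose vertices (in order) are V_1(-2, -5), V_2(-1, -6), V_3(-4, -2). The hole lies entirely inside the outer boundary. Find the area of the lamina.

383.5

Outer boundary:
Apply the shoelace (surveyor's) formula: 2A = Σ (x_i·y_{i+1} − x_{i+1}·y_i), indices taken mod 4.
Cross-terms: -24, -72, -224, -448  ⇒  Σ = -768
Area = |Σ|/2 = 384.
Hole:
Apply Gauss's area formula: 2A = Σ (x_i·y_{i+1} − x_{i+1}·y_i), indices taken mod 3.
Cross-terms: 7, -22, 16  ⇒  Σ = 1
Area = |Σ|/2 = 0.5.
Net area = 384 − 0.5 = 383.5.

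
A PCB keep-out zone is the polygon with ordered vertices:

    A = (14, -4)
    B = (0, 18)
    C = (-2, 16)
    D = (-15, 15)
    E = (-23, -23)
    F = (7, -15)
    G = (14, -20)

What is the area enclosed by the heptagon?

994

Σ = (252) + (36) + (210) + (690) + (506) + (70) + (224) = 1988
Area = |Σ|/2 = 994.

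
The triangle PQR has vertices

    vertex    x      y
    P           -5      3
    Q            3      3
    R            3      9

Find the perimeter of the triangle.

24

|PQ| = √((8)² + (0)²) = √64 = 8
|QR| = √((0)² + (6)²) = √36 = 6
|RP| = √((-8)² + (-6)²) = √100 = 10
Perimeter = 8 + 6 + 10 = 24.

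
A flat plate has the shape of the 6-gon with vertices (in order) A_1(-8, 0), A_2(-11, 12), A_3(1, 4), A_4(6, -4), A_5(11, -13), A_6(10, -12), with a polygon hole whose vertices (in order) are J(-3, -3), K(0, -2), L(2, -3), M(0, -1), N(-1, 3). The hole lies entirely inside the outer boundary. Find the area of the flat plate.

Outer boundary:
Apply Gauss's area formula: 2A = Σ (x_i·y_{i+1} − x_{i+1}·y_i), indices taken mod 6.
Cross-terms: -96, -56, -28, -34, -2, -96  ⇒  Σ = -312
Area = |Σ|/2 = 156.
Hole:
Apply the shoelace formula: 2A = Σ (x_i·y_{i+1} − x_{i+1}·y_i), indices taken mod 5.
J→K: (-3)(-2) − (0)(-3) = 6
K→L: (0)(-3) − (2)(-2) = 4
L→M: (2)(-1) − (0)(-3) = -2
M→N: (0)(3) − (-1)(-1) = -1
N→J: (-1)(-3) − (-3)(3) = 12
Σ = 19
Area = |Σ|/2 = 9.5.
Net area = 156 − 9.5 = 146.5.

146.5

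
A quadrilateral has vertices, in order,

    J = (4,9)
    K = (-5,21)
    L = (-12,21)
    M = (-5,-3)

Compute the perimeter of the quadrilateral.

62

|JK| = √((-9)² + (12)²) = √225 = 15
|KL| = √((-7)² + (0)²) = √49 = 7
|LM| = √((7)² + (-24)²) = √625 = 25
|MJ| = √((9)² + (12)²) = √225 = 15
Perimeter = 15 + 7 + 25 + 15 = 62.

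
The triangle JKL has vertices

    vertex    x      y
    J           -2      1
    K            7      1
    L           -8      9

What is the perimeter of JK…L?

|JK| = √((9)² + (0)²) = √81 = 9
|KL| = √((-15)² + (8)²) = √289 = 17
|LJ| = √((6)² + (-8)²) = √100 = 10
Perimeter = 9 + 17 + 10 = 36.

36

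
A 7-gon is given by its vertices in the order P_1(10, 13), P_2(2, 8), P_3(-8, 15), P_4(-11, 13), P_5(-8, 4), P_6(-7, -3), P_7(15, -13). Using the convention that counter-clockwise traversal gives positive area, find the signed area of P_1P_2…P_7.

Apply Gauss's area formula: 2A = Σ (x_i·y_{i+1} − x_{i+1}·y_i), indices taken mod 7.
P_1→P_2: (10)(8) − (2)(13) = 54
P_2→P_3: (2)(15) − (-8)(8) = 94
P_3→P_4: (-8)(13) − (-11)(15) = 61
P_4→P_5: (-11)(4) − (-8)(13) = 60
P_5→P_6: (-8)(-3) − (-7)(4) = 52
P_6→P_7: (-7)(-13) − (15)(-3) = 136
P_7→P_1: (15)(13) − (10)(-13) = 325
Σ = 782
Signed area = Σ/2 = 391 (positive ⇒ counter-clockwise traversal).

391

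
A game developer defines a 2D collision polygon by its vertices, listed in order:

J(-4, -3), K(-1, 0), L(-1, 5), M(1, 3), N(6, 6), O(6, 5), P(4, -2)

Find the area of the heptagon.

J→K: (-4)(0) − (-1)(-3) = -3
K→L: (-1)(5) − (-1)(0) = -5
L→M: (-1)(3) − (1)(5) = -8
M→N: (1)(6) − (6)(3) = -12
N→O: (6)(5) − (6)(6) = -6
O→P: (6)(-2) − (4)(5) = -32
P→J: (4)(-3) − (-4)(-2) = -20
Σ = -86
Area = |Σ|/2 = 43.

43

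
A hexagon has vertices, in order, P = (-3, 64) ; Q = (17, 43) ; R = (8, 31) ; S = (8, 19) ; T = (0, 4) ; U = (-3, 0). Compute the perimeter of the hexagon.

142

|PQ| = √((20)² + (-21)²) = √841 = 29
|QR| = √((-9)² + (-12)²) = √225 = 15
|RS| = √((0)² + (-12)²) = √144 = 12
|ST| = √((-8)² + (-15)²) = √289 = 17
|TU| = √((-3)² + (-4)²) = √25 = 5
|UP| = √((0)² + (64)²) = √4096 = 64
Perimeter = 29 + 15 + 12 + 17 + 5 + 64 = 142.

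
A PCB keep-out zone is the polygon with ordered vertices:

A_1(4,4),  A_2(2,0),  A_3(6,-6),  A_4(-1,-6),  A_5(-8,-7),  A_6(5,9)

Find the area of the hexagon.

78

Apply the surveyor's formula: 2A = Σ (x_i·y_{i+1} − x_{i+1}·y_i), indices taken mod 6.
A_1→A_2: (4)(0) − (2)(4) = -8
A_2→A_3: (2)(-6) − (6)(0) = -12
A_3→A_4: (6)(-6) − (-1)(-6) = -42
A_4→A_5: (-1)(-7) − (-8)(-6) = -41
A_5→A_6: (-8)(9) − (5)(-7) = -37
A_6→A_1: (5)(4) − (4)(9) = -16
Σ = -156
Area = |Σ|/2 = 78.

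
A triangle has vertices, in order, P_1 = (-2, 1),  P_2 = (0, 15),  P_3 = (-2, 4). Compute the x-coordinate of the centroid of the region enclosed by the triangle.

-4/3

Apply the shoelace (surveyor's) formula. First the cross-terms c_i = x_i·y_{i+1} − x_{i+1}·y_i:
  -30, 30, 6  ⇒  2A = 6, A = 3.
Then Σ (x_i + x_{i+1})·c_i = -24, so x̄ = -24 / (6·3) = -4/3.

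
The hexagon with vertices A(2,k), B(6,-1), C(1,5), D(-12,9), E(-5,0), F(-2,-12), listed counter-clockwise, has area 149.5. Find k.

The doubled signed area Σ (x_i y_{i+1} − x_{i+1} y_i) is linear in k.
With k=0 it equals 227; the coefficient of k is -8 (from the two edges through A).
So -8·k + 227 = 2·149.5 = 299 ⇒ k = -9.

-9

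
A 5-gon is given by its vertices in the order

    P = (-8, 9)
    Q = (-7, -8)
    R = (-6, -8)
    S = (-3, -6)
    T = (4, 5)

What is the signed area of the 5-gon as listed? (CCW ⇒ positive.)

116

Apply the shoelace formula: 2A = Σ (x_i·y_{i+1} − x_{i+1}·y_i), indices taken mod 5.
Σ = (127) + (8) + (12) + (9) + (76) = 232
Signed area = Σ/2 = 116 (positive ⇒ counter-clockwise traversal).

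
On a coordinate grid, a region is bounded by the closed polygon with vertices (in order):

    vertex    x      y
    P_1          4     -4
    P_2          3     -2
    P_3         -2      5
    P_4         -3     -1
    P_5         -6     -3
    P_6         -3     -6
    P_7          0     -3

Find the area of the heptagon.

41.5

Apply Gauss's area formula: 2A = Σ (x_i·y_{i+1} − x_{i+1}·y_i), indices taken mod 7.
Σ = (4) + (11) + (17) + (3) + (27) + (9) + (12) = 83
Area = |Σ|/2 = 41.5.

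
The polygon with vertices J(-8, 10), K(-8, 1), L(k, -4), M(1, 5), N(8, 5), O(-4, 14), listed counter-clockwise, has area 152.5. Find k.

Write out the shoelace sum; only the two edges meeting at L involve k:
2·Area = [((-8)·(-4) − k·1) + (k·5 − 1·(-4))] + 241
       = 4·k + 277 = 305
⇒ k = 7.

7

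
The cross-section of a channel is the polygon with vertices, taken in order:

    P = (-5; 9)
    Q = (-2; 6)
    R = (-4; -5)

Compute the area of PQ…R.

Apply the surveyor's formula: 2A = Σ (x_i·y_{i+1} − x_{i+1}·y_i), indices taken mod 3.
Σ = (-12) + (34) + (-61) = -39
Area = |Σ|/2 = 19.5.

19.5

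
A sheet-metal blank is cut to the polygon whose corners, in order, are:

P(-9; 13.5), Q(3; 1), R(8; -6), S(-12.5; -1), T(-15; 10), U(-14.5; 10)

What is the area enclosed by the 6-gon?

P→Q: (-9)(1) − (3)(13.5) = -49.5
Q→R: (3)(-6) − (8)(1) = -26
R→S: (8)(-1) − (-12.5)(-6) = -83
S→T: (-12.5)(10) − (-15)(-1) = -140
T→U: (-15)(10) − (-14.5)(10) = -5
U→P: (-14.5)(13.5) − (-9)(10) = -105.75
Σ = -409.25
Area = |Σ|/2 = 204.625.

204.625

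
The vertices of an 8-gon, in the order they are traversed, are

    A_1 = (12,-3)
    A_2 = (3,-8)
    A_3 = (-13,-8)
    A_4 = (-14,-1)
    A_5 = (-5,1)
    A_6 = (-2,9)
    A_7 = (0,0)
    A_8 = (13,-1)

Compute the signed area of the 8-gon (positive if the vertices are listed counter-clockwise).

Apply the shoelace formula: 2A = Σ (x_i·y_{i+1} − x_{i+1}·y_i), indices taken mod 8.
A_1→A_2: (12)(-8) − (3)(-3) = -87
A_2→A_3: (3)(-8) − (-13)(-8) = -128
A_3→A_4: (-13)(-1) − (-14)(-8) = -99
A_4→A_5: (-14)(1) − (-5)(-1) = -19
A_5→A_6: (-5)(9) − (-2)(1) = -43
A_6→A_7: (-2)(0) − (0)(9) = 0
A_7→A_8: (0)(-1) − (13)(0) = 0
A_8→A_1: (13)(-3) − (12)(-1) = -27
Σ = -403
Signed area = Σ/2 = -201.5 (negative ⇒ clockwise traversal).

-201.5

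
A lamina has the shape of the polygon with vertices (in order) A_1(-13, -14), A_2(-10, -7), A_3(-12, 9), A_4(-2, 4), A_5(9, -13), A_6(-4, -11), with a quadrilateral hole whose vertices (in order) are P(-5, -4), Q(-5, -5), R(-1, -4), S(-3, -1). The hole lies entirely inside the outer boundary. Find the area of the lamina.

Outer boundary:
Cross-terms: -49, -174, -30, -10, -151, -87  ⇒  Σ = -501
Area = |Σ|/2 = 250.5.
Hole:
Σ = (5) + (15) + (-11) + (7) = 16
Area = |Σ|/2 = 8.
Net area = 250.5 − 8 = 242.5.

242.5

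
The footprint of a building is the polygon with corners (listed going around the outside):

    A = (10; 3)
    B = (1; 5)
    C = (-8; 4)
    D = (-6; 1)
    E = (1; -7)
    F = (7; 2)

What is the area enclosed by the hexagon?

A→B: (10)(5) − (1)(3) = 47
B→C: (1)(4) − (-8)(5) = 44
C→D: (-8)(1) − (-6)(4) = 16
D→E: (-6)(-7) − (1)(1) = 41
E→F: (1)(2) − (7)(-7) = 51
F→A: (7)(3) − (10)(2) = 1
Σ = 200
Area = |Σ|/2 = 100.

100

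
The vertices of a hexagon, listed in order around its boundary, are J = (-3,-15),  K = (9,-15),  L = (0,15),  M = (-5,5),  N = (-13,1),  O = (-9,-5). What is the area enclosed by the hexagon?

Apply the shoelace (surveyor's) formula: 2A = Σ (x_i·y_{i+1} − x_{i+1}·y_i), indices taken mod 6.
J→K: (-3)(-15) − (9)(-15) = 180
K→L: (9)(15) − (0)(-15) = 135
L→M: (0)(5) − (-5)(15) = 75
M→N: (-5)(1) − (-13)(5) = 60
N→O: (-13)(-5) − (-9)(1) = 74
O→J: (-9)(-15) − (-3)(-5) = 120
Σ = 644
Area = |Σ|/2 = 322.

322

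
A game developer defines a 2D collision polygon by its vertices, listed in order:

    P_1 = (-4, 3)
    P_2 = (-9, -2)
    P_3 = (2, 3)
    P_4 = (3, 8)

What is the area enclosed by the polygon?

30

Apply the surveyor's formula: 2A = Σ (x_i·y_{i+1} − x_{i+1}·y_i), indices taken mod 4.
Σ = (35) + (-23) + (7) + (41) = 60
Area = |Σ|/2 = 30.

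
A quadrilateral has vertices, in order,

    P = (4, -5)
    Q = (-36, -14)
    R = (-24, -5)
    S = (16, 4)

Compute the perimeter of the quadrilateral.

|PQ| = √((-40)² + (-9)²) = √1681 = 41
|QR| = √((12)² + (9)²) = √225 = 15
|RS| = √((40)² + (9)²) = √1681 = 41
|SP| = √((-12)² + (-9)²) = √225 = 15
Perimeter = 41 + 15 + 41 + 15 = 112.

112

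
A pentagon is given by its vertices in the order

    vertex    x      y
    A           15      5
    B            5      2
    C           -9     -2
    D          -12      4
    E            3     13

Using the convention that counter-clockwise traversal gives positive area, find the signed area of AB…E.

Σ = (5) + (8) + (-60) + (-168) + (-180) = -395
Signed area = Σ/2 = -197.5 (negative ⇒ clockwise traversal).

-197.5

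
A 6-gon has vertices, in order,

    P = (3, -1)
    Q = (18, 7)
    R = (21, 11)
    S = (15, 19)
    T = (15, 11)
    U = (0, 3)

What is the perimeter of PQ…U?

|PQ| = √((15)² + (8)²) = √289 = 17
|QR| = √((3)² + (4)²) = √25 = 5
|RS| = √((-6)² + (8)²) = √100 = 10
|ST| = √((0)² + (-8)²) = √64 = 8
|TU| = √((-15)² + (-8)²) = √289 = 17
|UP| = √((3)² + (-4)²) = √25 = 5
Perimeter = 17 + 5 + 10 + 8 + 17 + 5 = 62.

62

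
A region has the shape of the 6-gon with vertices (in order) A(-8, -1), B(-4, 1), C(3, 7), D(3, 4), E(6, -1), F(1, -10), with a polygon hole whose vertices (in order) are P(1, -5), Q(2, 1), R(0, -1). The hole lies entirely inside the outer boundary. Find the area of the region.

104.5

Outer boundary:
Cross-terms: -12, -31, -9, -27, -59, -81  ⇒  Σ = -219
Area = |Σ|/2 = 109.5.
Hole:
Σ = (11) + (-2) + (1) = 10
Area = |Σ|/2 = 5.
Net area = 109.5 − 5 = 104.5.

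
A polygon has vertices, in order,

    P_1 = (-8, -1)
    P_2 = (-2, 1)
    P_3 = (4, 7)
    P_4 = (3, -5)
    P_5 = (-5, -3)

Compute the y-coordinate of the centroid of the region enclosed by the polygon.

-1/3

Apply Gauss's area formula. First the cross-terms c_i = x_i·y_{i+1} − x_{i+1}·y_i:
  -10, -18, -41, -34, -19  ⇒  2A = -122, A = -61.
Then Σ (y_i + y_{i+1})·c_i = 122, so ȳ = 122 / (6·(-61)) = -1/3.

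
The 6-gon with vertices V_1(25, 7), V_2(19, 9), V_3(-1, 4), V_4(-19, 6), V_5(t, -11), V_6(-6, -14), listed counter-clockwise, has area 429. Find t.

The doubled signed area Σ (x_i y_{i+1} − x_{i+1} y_i) is linear in t.
With t=0 it equals 698; the coefficient of t is -20 (from the two edges through V_5).
So -20·t + 698 = 2·429 = 858 ⇒ t = -8.

-8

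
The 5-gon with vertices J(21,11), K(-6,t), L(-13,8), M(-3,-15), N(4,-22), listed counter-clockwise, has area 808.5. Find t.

Write out the shoelace sum; only the two edges meeting at K involve t:
2·Area = [(21·t − (-6)·11) + ((-6)·8 − (-13)·t)] + 851
       = 34·t + 869 = 1617
⇒ t = 22.

22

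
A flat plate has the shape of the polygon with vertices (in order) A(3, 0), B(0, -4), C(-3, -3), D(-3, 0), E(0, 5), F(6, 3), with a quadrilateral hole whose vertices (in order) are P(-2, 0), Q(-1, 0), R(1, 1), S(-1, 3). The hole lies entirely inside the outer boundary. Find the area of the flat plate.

39

Outer boundary:
Cross-terms: -12, -12, -9, -15, -30, -9  ⇒  Σ = -87
Area = |Σ|/2 = 43.5.
Hole:
Apply the shoelace (surveyor's) formula: 2A = Σ (x_i·y_{i+1} − x_{i+1}·y_i), indices taken mod 4.
Σ = (0) + (-1) + (4) + (6) = 9
Area = |Σ|/2 = 4.5.
Net area = 43.5 − 4.5 = 39.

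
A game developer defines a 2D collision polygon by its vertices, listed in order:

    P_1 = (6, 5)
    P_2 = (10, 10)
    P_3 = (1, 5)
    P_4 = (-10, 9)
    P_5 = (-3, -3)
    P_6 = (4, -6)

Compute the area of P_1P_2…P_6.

126

Apply Gauss's area formula: 2A = Σ (x_i·y_{i+1} − x_{i+1}·y_i), indices taken mod 6.
Cross-terms: 10, 40, 59, 57, 30, 56  ⇒  Σ = 252
Area = |Σ|/2 = 126.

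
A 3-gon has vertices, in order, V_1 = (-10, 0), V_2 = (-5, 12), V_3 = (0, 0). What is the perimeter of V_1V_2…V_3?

36

|V_1V_2| = √((5)² + (12)²) = √169 = 13
|V_2V_3| = √((5)² + (-12)²) = √169 = 13
|V_3V_1| = √((-10)² + (0)²) = √100 = 10
Perimeter = 13 + 13 + 10 = 36.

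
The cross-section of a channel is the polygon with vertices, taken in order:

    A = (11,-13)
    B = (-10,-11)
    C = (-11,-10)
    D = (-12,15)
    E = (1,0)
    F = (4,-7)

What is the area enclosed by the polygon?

Apply the shoelace formula: 2A = Σ (x_i·y_{i+1} − x_{i+1}·y_i), indices taken mod 6.
Cross-terms: -251, -21, -285, -15, -7, 25  ⇒  Σ = -554
Area = |Σ|/2 = 277.

277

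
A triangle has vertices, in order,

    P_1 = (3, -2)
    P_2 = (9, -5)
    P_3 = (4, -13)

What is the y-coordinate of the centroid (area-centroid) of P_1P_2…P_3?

-20/3

Apply the shoelace (surveyor's) formula. First the cross-terms c_i = x_i·y_{i+1} − x_{i+1}·y_i:
  3, -97, 31  ⇒  2A = -63, A = -31.5.
Then Σ (y_i + y_{i+1})·c_i = 1260, so ȳ = 1260 / (6·(-31.5)) = -20/3.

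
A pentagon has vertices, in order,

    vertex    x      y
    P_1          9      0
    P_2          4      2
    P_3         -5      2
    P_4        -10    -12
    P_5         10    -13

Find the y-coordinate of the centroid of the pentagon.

Apply the surveyor's formula. First the cross-terms c_i = x_i·y_{i+1} − x_{i+1}·y_i:
  18, 18, 80, 250, 117  ⇒  2A = 483, A = 241.5.
Then Σ (y_i + y_{i+1})·c_i = -8463, so ȳ = -8463 / (6·241.5) = -403/69.

-403/69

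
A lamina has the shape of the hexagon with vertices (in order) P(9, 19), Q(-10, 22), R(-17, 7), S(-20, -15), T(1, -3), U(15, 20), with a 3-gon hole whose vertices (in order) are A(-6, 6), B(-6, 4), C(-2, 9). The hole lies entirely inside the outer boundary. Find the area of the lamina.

Outer boundary:
Apply the shoelace (surveyor's) formula: 2A = Σ (x_i·y_{i+1} − x_{i+1}·y_i), indices taken mod 6.
Σ = (388) + (304) + (395) + (75) + (65) + (105) = 1332
Area = |Σ|/2 = 666.
Hole:
Apply the surveyor's formula: 2A = Σ (x_i·y_{i+1} − x_{i+1}·y_i), indices taken mod 3.
Σ = (12) + (-46) + (42) = 8
Area = |Σ|/2 = 4.
Net area = 666 − 4 = 662.

662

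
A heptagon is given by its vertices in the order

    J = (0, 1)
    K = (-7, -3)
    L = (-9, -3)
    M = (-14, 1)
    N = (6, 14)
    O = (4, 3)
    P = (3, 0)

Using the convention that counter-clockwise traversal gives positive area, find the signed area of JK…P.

-148

J→K: (0)(-3) − (-7)(1) = 7
K→L: (-7)(-3) − (-9)(-3) = -6
L→M: (-9)(1) − (-14)(-3) = -51
M→N: (-14)(14) − (6)(1) = -202
N→O: (6)(3) − (4)(14) = -38
O→P: (4)(0) − (3)(3) = -9
P→J: (3)(1) − (0)(0) = 3
Σ = -296
Signed area = Σ/2 = -148 (negative ⇒ clockwise traversal).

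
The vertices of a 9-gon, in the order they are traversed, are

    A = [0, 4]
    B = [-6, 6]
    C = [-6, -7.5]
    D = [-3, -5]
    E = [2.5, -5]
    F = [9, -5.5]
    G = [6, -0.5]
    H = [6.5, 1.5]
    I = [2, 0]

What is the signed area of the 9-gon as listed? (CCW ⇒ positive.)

108.5

Cross-terms: 24, 81, 7.5, 27.5, 31.25, 28.5, 12.25, -3, 8  ⇒  Σ = 217
Signed area = Σ/2 = 108.5 (positive ⇒ counter-clockwise traversal).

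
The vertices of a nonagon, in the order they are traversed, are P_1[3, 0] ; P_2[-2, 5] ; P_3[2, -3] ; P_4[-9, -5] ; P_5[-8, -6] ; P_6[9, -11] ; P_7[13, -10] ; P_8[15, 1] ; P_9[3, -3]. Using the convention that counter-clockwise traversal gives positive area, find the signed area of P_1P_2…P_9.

153.5

P_1→P_2: (3)(5) − (-2)(0) = 15
P_2→P_3: (-2)(-3) − (2)(5) = -4
P_3→P_4: (2)(-5) − (-9)(-3) = -37
P_4→P_5: (-9)(-6) − (-8)(-5) = 14
P_5→P_6: (-8)(-11) − (9)(-6) = 142
P_6→P_7: (9)(-10) − (13)(-11) = 53
P_7→P_8: (13)(1) − (15)(-10) = 163
P_8→P_9: (15)(-3) − (3)(1) = -48
P_9→P_1: (3)(0) − (3)(-3) = 9
Σ = 307
Signed area = Σ/2 = 153.5 (positive ⇒ counter-clockwise traversal).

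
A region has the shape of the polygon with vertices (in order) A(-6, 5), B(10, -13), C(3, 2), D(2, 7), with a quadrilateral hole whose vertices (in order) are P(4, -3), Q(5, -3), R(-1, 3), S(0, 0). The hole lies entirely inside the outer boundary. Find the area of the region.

70.5

Outer boundary:
Apply Gauss's area formula: 2A = Σ (x_i·y_{i+1} − x_{i+1}·y_i), indices taken mod 4.
Σ = (28) + (59) + (17) + (52) = 156
Area = |Σ|/2 = 78.
Hole:
Apply the shoelace (surveyor's) formula: 2A = Σ (x_i·y_{i+1} − x_{i+1}·y_i), indices taken mod 4.
P→Q: (4)(-3) − (5)(-3) = 3
Q→R: (5)(3) − (-1)(-3) = 12
R→S: (-1)(0) − (0)(3) = 0
S→P: (0)(-3) − (4)(0) = 0
Σ = 15
Area = |Σ|/2 = 7.5.
Net area = 78 − 7.5 = 70.5.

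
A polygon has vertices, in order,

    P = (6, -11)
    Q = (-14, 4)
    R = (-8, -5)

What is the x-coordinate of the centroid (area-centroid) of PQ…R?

Apply the shoelace formula. First the cross-terms c_i = x_i·y_{i+1} − x_{i+1}·y_i:
  -130, 102, 118  ⇒  2A = 90, A = 45.
Then Σ (x_i + x_{i+1})·c_i = -1440, so x̄ = -1440 / (6·45) = -16/3.

-16/3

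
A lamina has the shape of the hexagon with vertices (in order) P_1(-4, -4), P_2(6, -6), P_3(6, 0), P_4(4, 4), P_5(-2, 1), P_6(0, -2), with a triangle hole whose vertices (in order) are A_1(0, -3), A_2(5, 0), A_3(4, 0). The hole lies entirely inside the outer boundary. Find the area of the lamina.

Outer boundary:
Apply the shoelace (surveyor's) formula: 2A = Σ (x_i·y_{i+1} − x_{i+1}·y_i), indices taken mod 6.
P_1→P_2: (-4)(-6) − (6)(-4) = 48
P_2→P_3: (6)(0) − (6)(-6) = 36
P_3→P_4: (6)(4) − (4)(0) = 24
P_4→P_5: (4)(1) − (-2)(4) = 12
P_5→P_6: (-2)(-2) − (0)(1) = 4
P_6→P_1: (0)(-4) − (-4)(-2) = -8
Σ = 116
Area = |Σ|/2 = 58.
Hole:
Apply Gauss's area formula: 2A = Σ (x_i·y_{i+1} − x_{i+1}·y_i), indices taken mod 3.
Σ = (15) + (0) + (-12) = 3
Area = |Σ|/2 = 1.5.
Net area = 58 − 1.5 = 56.5.

56.5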